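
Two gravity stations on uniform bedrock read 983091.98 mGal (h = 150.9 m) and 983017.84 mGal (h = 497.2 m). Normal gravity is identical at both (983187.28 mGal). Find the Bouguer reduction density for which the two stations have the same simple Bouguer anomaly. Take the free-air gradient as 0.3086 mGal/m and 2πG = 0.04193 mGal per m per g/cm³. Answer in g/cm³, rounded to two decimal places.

Δg_obs = 983017.84 − 983091.98 = -74.14 mGal over Δh = 497.2 − 150.9 = 346.3 m
Equal Bouguer anomalies ⇒ Δg_obs + (0.3086 − 0.04193ρ)·Δh = 0
0.3086 − 0.04193ρ = −Δg_obs/Δh = 0.21409
ρ = (0.3086 − 0.21409) / 0.04193 = 2.25 g/cm³

2.25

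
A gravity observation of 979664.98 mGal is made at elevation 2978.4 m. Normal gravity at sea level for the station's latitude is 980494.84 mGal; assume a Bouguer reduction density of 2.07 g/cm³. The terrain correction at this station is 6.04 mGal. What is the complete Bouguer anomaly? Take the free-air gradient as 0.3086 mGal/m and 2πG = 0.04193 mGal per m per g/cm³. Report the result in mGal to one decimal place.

-163.2

Free-air correction = 0.3086 × 2978.4 = 919.13 mGal
Free-air anomaly = 979664.98 − 980494.84 + (919.13) = 89.27 mGal
Bouguer slab correction = 0.04193 × 2.07 × 2978.4 = 258.51 mGal
Simple Bouguer anomaly = 89.27 − (258.51) = -169.24 mGal
Complete Bouguer anomaly = -169.24 + 6.04 = -163.20 mGal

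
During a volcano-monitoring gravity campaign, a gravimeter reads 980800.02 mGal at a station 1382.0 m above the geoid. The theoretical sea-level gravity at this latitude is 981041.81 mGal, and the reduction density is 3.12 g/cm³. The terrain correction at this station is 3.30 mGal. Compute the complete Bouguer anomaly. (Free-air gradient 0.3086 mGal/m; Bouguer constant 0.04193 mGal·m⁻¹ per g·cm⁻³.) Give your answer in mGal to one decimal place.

7.2

Free-air correction = 0.3086 × 1382.0 = 426.49 mGal
Free-air anomaly = 980800.02 − 981041.81 + (426.49) = 184.70 mGal
Bouguer slab correction = 0.04193 × 3.12 × 1382.0 = 180.80 mGal
Simple Bouguer anomaly = 184.70 − (180.80) = 3.90 mGal
Complete Bouguer anomaly = 3.90 + 3.30 = 7.20 mGal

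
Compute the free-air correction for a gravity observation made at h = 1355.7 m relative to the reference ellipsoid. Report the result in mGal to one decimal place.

418.4

Free-air correction = 0.3086 × 1355.7 = 418.4 mGal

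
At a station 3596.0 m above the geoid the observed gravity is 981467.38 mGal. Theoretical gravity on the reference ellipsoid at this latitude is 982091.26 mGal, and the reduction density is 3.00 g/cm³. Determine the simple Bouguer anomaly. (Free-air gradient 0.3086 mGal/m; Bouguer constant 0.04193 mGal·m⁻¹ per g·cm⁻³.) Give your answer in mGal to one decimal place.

33.5

Free-air correction = 0.3086 × 3596.0 = 1109.73 mGal
Free-air anomaly = 981467.38 − 982091.26 + (1109.73) = 485.85 mGal
Bouguer slab correction = 0.04193 × 3.00 × 3596.0 = 452.34 mGal
Simple Bouguer anomaly = 485.85 − (452.34) = 33.51 mGal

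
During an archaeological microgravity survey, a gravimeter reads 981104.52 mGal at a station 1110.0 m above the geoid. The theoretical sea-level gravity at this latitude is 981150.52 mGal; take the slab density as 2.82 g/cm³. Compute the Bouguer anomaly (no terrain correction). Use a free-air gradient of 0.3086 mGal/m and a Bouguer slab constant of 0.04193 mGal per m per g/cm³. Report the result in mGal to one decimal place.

165.3

Free-air correction = 0.3086 × 1110.0 = 342.55 mGal
Free-air anomaly = 981104.52 − 981150.52 + (342.55) = 296.55 mGal
Bouguer slab correction = 0.04193 × 2.82 × 1110.0 = 131.25 mGal
Simple Bouguer anomaly = 296.55 − (131.25) = 165.30 mGal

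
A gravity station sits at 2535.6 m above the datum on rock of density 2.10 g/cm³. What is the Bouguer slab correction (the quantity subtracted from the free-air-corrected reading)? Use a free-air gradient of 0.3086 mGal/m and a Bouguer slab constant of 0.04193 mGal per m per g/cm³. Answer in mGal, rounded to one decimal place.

Bouguer slab correction = 0.04193 × 2.10 × 2535.6 = 223.3 mGal

223.3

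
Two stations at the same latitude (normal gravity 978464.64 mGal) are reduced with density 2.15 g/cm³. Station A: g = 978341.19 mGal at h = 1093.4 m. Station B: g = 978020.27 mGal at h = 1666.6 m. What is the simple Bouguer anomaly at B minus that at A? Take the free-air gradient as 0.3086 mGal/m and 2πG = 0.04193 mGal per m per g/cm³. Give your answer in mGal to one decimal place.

-195.7

Δg_SB(A) = 978341.19 − 978464.64 + 0.3086×1093.4 − 0.04193×2.15×1093.4 = 115.40 mGal
Δg_SB(B) = 978020.27 − 978464.64 + 0.3086×1666.6 − 0.04193×2.15×1666.6 = -80.30 mGal
Difference = -80.30 − (115.40) = -195.70 mGal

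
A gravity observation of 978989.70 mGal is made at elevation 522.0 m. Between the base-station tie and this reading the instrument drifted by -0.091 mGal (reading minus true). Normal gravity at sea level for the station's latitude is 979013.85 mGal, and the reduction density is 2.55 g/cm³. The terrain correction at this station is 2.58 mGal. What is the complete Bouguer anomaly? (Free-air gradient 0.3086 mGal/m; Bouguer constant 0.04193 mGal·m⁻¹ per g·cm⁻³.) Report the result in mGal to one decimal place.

83.8

Drift-corrected reading = 978989.70 − (-0.091) = 978989.791 mGal
Free-air correction = 0.3086 × 522.0 = 161.09 mGal
Free-air anomaly = 978989.791 − 979013.85 + (161.09) = 137.031 mGal
Bouguer slab correction = 0.04193 × 2.55 × 522.0 = 55.81 mGal
Simple Bouguer anomaly = 137.031 − (55.81) = 81.221 mGal
Complete Bouguer anomaly = 81.221 + 2.58 = 83.801 mGal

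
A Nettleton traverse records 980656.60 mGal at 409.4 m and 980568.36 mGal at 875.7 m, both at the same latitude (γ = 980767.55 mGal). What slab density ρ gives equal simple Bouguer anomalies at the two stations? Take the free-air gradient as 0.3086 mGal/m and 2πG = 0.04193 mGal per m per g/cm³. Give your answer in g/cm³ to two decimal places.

2.85

Δg_obs = 980568.36 − 980656.60 = -88.24 mGal over Δh = 875.7 − 409.4 = 466.3 m
Equal Bouguer anomalies ⇒ Δg_obs + (0.3086 − 0.04193ρ)·Δh = 0
0.3086 − 0.04193ρ = −Δg_obs/Δh = 0.18923
ρ = (0.3086 − 0.18923) / 0.04193 = 2.85 g/cm³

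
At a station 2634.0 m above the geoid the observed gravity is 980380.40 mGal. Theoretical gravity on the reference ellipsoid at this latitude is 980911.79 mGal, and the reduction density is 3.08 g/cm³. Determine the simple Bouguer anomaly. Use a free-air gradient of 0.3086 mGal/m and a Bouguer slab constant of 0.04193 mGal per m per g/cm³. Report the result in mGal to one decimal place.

Free-air correction = 0.3086 × 2634.0 = 812.85 mGal
Free-air anomaly = 980380.40 − 980911.79 + (812.85) = 281.46 mGal
Bouguer slab correction = 0.04193 × 3.08 × 2634.0 = 340.17 mGal
Simple Bouguer anomaly = 281.46 − (340.17) = -58.71 mGal

-58.7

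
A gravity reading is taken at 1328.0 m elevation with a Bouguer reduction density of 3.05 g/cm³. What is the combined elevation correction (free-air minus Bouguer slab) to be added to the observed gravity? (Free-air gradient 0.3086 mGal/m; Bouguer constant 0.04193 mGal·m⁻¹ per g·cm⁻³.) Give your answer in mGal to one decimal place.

240.0

Combined gradient = 0.3086 − 0.04193 × 3.05 = 0.1807135 mGal/m
Combined elevation correction = 0.1807135 × 1328.0 = 240.0 mGal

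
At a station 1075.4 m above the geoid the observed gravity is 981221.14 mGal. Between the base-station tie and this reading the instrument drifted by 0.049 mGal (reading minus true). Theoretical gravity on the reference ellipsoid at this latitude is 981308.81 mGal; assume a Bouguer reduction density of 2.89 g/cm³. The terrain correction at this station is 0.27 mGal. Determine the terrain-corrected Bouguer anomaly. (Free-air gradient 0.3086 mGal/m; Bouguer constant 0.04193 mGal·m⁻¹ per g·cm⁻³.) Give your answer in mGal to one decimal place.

114.1

Drift-corrected reading = 981221.14 − (0.049) = 981221.091 mGal
Free-air correction = 0.3086 × 1075.4 = 331.87 mGal
Free-air anomaly = 981221.091 − 981308.81 + (331.87) = 244.151 mGal
Bouguer slab correction = 0.04193 × 2.89 × 1075.4 = 130.31 mGal
Simple Bouguer anomaly = 244.151 − (130.31) = 113.841 mGal
Complete Bouguer anomaly = 113.841 + 0.27 = 114.111 mGal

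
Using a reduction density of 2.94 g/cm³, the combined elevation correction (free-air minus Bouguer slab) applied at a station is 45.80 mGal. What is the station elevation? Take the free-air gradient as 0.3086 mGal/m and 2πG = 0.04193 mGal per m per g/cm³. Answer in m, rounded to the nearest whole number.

247

Combined gradient = 0.3086 − 0.04193 × 2.94 = 0.1853258 mGal/m
h = 45.80 / 0.1853258 = 247.13 m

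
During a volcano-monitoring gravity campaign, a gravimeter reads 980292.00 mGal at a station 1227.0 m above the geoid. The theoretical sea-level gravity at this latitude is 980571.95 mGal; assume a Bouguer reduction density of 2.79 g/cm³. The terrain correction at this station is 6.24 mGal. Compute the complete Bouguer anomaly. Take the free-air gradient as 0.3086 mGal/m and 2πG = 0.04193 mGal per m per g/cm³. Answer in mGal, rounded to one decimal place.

-38.6

Free-air correction = 0.3086 × 1227.0 = 378.65 mGal
Free-air anomaly = 980292.00 − 980571.95 + (378.65) = 98.70 mGal
Bouguer slab correction = 0.04193 × 2.79 × 1227.0 = 143.54 mGal
Simple Bouguer anomaly = 98.70 − (143.54) = -44.84 mGal
Complete Bouguer anomaly = -44.84 + 6.24 = -38.60 mGal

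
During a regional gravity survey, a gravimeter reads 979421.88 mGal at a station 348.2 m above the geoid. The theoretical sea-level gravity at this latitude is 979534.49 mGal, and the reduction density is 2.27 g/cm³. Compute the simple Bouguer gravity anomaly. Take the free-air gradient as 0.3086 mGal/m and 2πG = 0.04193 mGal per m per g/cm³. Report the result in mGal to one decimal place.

-38.3

Free-air correction = 0.3086 × 348.2 = 107.45 mGal
Free-air anomaly = 979421.88 − 979534.49 + (107.45) = -5.16 mGal
Bouguer slab correction = 0.04193 × 2.27 × 348.2 = 33.14 mGal
Simple Bouguer anomaly = -5.16 − (33.14) = -38.30 mGal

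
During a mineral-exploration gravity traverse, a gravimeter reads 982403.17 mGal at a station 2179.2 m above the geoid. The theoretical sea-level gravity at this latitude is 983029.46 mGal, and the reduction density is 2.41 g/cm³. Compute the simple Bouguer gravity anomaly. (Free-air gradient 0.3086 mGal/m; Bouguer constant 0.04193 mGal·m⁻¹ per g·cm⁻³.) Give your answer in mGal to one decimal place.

Free-air correction = 0.3086 × 2179.2 = 672.50 mGal
Free-air anomaly = 982403.17 − 983029.46 + (672.50) = 46.21 mGal
Bouguer slab correction = 0.04193 × 2.41 × 2179.2 = 220.21 mGal
Simple Bouguer anomaly = 46.21 − (220.21) = -174.00 mGal

-174.0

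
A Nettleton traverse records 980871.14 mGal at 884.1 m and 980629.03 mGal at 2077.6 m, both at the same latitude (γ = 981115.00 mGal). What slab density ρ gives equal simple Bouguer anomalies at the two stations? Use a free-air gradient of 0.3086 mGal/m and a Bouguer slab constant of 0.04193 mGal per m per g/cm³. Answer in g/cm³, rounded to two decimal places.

2.52

Δg_obs = 980629.03 − 980871.14 = -242.11 mGal over Δh = 2077.6 − 884.1 = 1193.5 m
Equal Bouguer anomalies ⇒ Δg_obs + (0.3086 − 0.04193ρ)·Δh = 0
0.3086 − 0.04193ρ = −Δg_obs/Δh = 0.20286
ρ = (0.3086 − 0.20286) / 0.04193 = 2.52 g/cm³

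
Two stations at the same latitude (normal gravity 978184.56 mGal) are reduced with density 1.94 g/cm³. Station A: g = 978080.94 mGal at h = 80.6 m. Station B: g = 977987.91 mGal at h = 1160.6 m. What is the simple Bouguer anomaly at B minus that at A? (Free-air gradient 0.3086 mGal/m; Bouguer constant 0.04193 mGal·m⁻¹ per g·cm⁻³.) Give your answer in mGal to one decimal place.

152.4

Δg_SB(A) = 978080.94 − 978184.56 + 0.3086×80.6 − 0.04193×1.94×80.6 = -85.30 mGal
Δg_SB(B) = 977987.91 − 978184.56 + 0.3086×1160.6 − 0.04193×1.94×1160.6 = 67.10 mGal
Difference = 67.10 − (-85.30) = 152.40 mGal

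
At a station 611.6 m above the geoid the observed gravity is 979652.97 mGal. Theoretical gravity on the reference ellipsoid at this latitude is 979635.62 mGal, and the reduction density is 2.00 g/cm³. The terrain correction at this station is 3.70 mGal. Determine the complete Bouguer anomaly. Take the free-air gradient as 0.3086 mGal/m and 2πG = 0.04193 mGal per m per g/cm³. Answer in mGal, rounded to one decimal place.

Free-air correction = 0.3086 × 611.6 = 188.74 mGal
Free-air anomaly = 979652.97 − 979635.62 + (188.74) = 206.09 mGal
Bouguer slab correction = 0.04193 × 2.00 × 611.6 = 51.29 mGal
Simple Bouguer anomaly = 206.09 − (51.29) = 154.80 mGal
Complete Bouguer anomaly = 154.80 + 3.70 = 158.50 mGal

158.5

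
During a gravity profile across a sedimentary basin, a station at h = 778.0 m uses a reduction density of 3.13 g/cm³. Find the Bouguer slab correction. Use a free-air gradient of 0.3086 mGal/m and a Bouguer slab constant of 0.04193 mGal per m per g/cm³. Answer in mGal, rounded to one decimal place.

102.1

Bouguer slab correction = 0.04193 × 3.13 × 778.0 = 102.1 mGal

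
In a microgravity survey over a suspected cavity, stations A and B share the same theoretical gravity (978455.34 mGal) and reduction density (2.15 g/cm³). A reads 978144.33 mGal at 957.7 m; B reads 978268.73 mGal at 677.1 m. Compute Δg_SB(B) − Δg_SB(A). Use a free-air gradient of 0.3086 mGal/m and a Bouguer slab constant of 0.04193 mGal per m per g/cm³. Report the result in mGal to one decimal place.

Δg_SB(A) = 978144.33 − 978455.34 + 0.3086×957.7 − 0.04193×2.15×957.7 = -101.80 mGal
Δg_SB(B) = 978268.73 − 978455.34 + 0.3086×677.1 − 0.04193×2.15×677.1 = -38.70 mGal
Difference = -38.70 − (-101.80) = 63.10 mGal

63.1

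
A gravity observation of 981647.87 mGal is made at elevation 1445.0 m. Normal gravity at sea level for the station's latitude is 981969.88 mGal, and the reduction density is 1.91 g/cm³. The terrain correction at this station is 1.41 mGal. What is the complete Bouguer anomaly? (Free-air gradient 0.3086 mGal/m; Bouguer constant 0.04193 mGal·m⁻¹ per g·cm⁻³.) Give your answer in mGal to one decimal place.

Free-air correction = 0.3086 × 1445.0 = 445.93 mGal
Free-air anomaly = 981647.87 − 981969.88 + (445.93) = 123.92 mGal
Bouguer slab correction = 0.04193 × 1.91 × 1445.0 = 115.72 mGal
Simple Bouguer anomaly = 123.92 − (115.72) = 8.20 mGal
Complete Bouguer anomaly = 8.20 + 1.41 = 9.61 mGal

9.6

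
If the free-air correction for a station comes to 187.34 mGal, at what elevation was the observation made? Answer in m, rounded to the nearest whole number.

h = 187.34 / 0.3086 = 607.06 m

607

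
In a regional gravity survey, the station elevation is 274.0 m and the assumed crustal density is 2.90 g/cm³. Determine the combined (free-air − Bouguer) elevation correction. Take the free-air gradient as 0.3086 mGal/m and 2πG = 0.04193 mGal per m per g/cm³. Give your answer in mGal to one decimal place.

51.2

Combined gradient = 0.3086 − 0.04193 × 2.90 = 0.1870030 mGal/m
Combined elevation correction = 0.1870030 × 274.0 = 51.2 mGal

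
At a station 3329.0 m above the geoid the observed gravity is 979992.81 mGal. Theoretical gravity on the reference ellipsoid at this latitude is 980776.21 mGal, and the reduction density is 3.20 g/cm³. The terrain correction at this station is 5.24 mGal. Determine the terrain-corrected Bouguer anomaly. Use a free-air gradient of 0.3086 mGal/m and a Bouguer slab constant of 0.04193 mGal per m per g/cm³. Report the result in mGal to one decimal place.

-197.5

Free-air correction = 0.3086 × 3329.0 = 1027.33 mGal
Free-air anomaly = 979992.81 − 980776.21 + (1027.33) = 243.93 mGal
Bouguer slab correction = 0.04193 × 3.20 × 3329.0 = 446.67 mGal
Simple Bouguer anomaly = 243.93 − (446.67) = -202.74 mGal
Complete Bouguer anomaly = -202.74 + 5.24 = -197.50 mGal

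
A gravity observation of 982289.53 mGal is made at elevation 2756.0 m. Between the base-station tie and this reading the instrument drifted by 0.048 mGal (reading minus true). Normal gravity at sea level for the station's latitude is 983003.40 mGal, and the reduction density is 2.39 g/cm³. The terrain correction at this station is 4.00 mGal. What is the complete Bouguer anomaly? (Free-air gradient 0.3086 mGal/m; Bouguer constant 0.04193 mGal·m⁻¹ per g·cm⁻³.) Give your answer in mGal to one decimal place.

Drift-corrected reading = 982289.53 − (0.048) = 982289.482 mGal
Free-air correction = 0.3086 × 2756.0 = 850.50 mGal
Free-air anomaly = 982289.482 − 983003.40 + (850.50) = 136.582 mGal
Bouguer slab correction = 0.04193 × 2.39 × 2756.0 = 276.19 mGal
Simple Bouguer anomaly = 136.582 − (276.19) = -139.608 mGal
Complete Bouguer anomaly = -139.608 + 4.00 = -135.608 mGal

-135.6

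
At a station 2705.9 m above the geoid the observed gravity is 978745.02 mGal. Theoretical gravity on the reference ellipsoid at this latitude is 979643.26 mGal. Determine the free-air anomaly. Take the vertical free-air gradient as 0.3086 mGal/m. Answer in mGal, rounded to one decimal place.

-63.2

Free-air correction = 0.3086 × 2705.9 = 835.04 mGal
Free-air anomaly = 978745.02 − 979643.26 + (835.04) = -63.20 mGal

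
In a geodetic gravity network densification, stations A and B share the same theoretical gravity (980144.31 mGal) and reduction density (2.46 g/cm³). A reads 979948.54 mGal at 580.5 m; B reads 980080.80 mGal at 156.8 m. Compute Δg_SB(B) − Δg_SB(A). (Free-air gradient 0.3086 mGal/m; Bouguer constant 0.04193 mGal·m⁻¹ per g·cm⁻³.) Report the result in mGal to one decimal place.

Δg_SB(A) = 979948.54 − 980144.31 + 0.3086×580.5 − 0.04193×2.46×580.5 = -76.50 mGal
Δg_SB(B) = 980080.80 − 980144.31 + 0.3086×156.8 − 0.04193×2.46×156.8 = -31.30 mGal
Difference = -31.30 − (-76.50) = 45.20 mGal

45.2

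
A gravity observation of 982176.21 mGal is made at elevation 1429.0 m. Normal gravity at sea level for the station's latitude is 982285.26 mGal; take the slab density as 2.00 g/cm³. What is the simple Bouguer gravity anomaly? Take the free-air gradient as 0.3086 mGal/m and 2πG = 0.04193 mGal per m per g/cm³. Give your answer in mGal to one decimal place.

212.1

Free-air correction = 0.3086 × 1429.0 = 440.99 mGal
Free-air anomaly = 982176.21 − 982285.26 + (440.99) = 331.94 mGal
Bouguer slab correction = 0.04193 × 2.00 × 1429.0 = 119.84 mGal
Simple Bouguer anomaly = 331.94 − (119.84) = 212.10 mGal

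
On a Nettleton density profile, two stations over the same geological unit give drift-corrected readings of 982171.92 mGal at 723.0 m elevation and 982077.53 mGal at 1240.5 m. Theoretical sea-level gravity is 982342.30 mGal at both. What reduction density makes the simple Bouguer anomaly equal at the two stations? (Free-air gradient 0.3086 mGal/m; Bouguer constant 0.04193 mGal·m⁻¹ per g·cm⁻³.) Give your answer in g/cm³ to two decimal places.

Δg_obs = 982077.53 − 982171.92 = -94.39 mGal over Δh = 1240.5 − 723.0 = 517.5 m
Equal Bouguer anomalies ⇒ Δg_obs + (0.3086 − 0.04193ρ)·Δh = 0
0.3086 − 0.04193ρ = −Δg_obs/Δh = 0.18240
ρ = (0.3086 − 0.18240) / 0.04193 = 3.01 g/cm³

3.01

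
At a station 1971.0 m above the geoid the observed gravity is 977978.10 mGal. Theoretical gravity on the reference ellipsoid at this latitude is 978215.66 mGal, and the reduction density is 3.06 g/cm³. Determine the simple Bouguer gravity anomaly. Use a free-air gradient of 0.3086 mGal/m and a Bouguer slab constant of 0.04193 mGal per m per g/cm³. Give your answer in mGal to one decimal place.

117.8

Free-air correction = 0.3086 × 1971.0 = 608.25 mGal
Free-air anomaly = 977978.10 − 978215.66 + (608.25) = 370.69 mGal
Bouguer slab correction = 0.04193 × 3.06 × 1971.0 = 252.89 mGal
Simple Bouguer anomaly = 370.69 − (252.89) = 117.80 mGal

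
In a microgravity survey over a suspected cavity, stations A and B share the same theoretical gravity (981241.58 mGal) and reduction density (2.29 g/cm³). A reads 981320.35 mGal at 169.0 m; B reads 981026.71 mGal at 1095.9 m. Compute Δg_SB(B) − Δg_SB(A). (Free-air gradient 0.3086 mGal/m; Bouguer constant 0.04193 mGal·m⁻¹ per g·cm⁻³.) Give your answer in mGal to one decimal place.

Δg_SB(A) = 981320.35 − 981241.58 + 0.3086×169.0 − 0.04193×2.29×169.0 = 114.70 mGal
Δg_SB(B) = 981026.71 − 981241.58 + 0.3086×1095.9 − 0.04193×2.29×1095.9 = 18.10 mGal
Difference = 18.10 − (114.70) = -96.60 mGal

-96.6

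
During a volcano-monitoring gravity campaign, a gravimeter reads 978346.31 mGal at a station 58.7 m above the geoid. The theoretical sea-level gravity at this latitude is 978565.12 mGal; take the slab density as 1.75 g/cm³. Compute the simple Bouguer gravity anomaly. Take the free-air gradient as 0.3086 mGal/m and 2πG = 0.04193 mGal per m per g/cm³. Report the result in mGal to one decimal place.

Free-air correction = 0.3086 × 58.7 = 18.11 mGal
Free-air anomaly = 978346.31 − 978565.12 + (18.11) = -200.70 mGal
Bouguer slab correction = 0.04193 × 1.75 × 58.7 = 4.31 mGal
Simple Bouguer anomaly = -200.70 − (4.31) = -205.01 mGal

-205.0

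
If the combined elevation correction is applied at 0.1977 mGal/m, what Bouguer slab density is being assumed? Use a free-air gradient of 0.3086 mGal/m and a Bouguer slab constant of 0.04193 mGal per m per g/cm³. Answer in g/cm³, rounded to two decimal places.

0.1977 = 0.3086 − 0.04193 × ρ
ρ = (0.3086 − 0.1977) / 0.04193 = 2.64 g/cm³

2.64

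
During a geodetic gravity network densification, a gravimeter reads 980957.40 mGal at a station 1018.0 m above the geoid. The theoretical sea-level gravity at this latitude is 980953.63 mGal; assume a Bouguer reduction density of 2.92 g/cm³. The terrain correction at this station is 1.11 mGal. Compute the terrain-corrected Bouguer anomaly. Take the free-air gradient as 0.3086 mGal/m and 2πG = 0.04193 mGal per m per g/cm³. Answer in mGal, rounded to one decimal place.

194.4

Free-air correction = 0.3086 × 1018.0 = 314.15 mGal
Free-air anomaly = 980957.40 − 980953.63 + (314.15) = 317.92 mGal
Bouguer slab correction = 0.04193 × 2.92 × 1018.0 = 124.64 mGal
Simple Bouguer anomaly = 317.92 − (124.64) = 193.28 mGal
Complete Bouguer anomaly = 193.28 + 1.11 = 194.39 mGal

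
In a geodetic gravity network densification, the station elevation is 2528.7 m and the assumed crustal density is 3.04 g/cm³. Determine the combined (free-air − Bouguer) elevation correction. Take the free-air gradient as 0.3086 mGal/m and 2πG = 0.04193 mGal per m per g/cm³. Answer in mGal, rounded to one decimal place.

458.0

Combined gradient = 0.3086 − 0.04193 × 3.04 = 0.1811328 mGal/m
Combined elevation correction = 0.1811328 × 2528.7 = 458.0 mGal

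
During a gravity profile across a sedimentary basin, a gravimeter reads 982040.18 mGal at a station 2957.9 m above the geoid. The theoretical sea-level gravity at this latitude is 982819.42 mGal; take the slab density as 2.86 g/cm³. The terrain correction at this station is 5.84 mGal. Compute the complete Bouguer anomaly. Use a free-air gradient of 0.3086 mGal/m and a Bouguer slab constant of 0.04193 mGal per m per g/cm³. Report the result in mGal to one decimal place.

-215.3

Free-air correction = 0.3086 × 2957.9 = 912.81 mGal
Free-air anomaly = 982040.18 − 982819.42 + (912.81) = 133.57 mGal
Bouguer slab correction = 0.04193 × 2.86 × 2957.9 = 354.71 mGal
Simple Bouguer anomaly = 133.57 − (354.71) = -221.14 mGal
Complete Bouguer anomaly = -221.14 + 5.84 = -215.30 mGal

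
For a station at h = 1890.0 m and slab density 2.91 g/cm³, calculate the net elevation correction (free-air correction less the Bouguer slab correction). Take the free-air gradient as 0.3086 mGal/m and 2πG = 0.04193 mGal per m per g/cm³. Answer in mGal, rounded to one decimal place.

Combined gradient = 0.3086 − 0.04193 × 2.91 = 0.1865837 mGal/m
Combined elevation correction = 0.1865837 × 1890.0 = 352.6 mGal

352.6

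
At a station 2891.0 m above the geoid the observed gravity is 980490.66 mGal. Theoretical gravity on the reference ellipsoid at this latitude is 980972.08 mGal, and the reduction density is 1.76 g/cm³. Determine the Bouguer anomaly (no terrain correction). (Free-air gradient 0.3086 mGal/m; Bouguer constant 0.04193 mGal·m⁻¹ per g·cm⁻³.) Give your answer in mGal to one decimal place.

197.4

Free-air correction = 0.3086 × 2891.0 = 892.16 mGal
Free-air anomaly = 980490.66 − 980972.08 + (892.16) = 410.74 mGal
Bouguer slab correction = 0.04193 × 1.76 × 2891.0 = 213.35 mGal
Simple Bouguer anomaly = 410.74 − (213.35) = 197.39 mGal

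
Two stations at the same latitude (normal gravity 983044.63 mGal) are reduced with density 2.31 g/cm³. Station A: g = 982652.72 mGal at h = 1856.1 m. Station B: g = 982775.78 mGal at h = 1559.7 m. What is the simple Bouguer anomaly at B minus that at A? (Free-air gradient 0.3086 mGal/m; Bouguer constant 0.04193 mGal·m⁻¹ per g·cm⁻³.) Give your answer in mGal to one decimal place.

Δg_SB(A) = 982652.72 − 983044.63 + 0.3086×1856.1 − 0.04193×2.31×1856.1 = 1.10 mGal
Δg_SB(B) = 982775.78 − 983044.63 + 0.3086×1559.7 − 0.04193×2.31×1559.7 = 61.40 mGal
Difference = 61.40 − (1.10) = 60.30 mGal

60.3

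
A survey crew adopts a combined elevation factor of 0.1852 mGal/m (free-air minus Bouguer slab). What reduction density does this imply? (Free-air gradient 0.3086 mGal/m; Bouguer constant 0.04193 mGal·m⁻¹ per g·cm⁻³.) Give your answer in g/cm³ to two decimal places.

2.94

0.1852 = 0.3086 − 0.04193 × ρ
ρ = (0.3086 − 0.1852) / 0.04193 = 2.94 g/cm³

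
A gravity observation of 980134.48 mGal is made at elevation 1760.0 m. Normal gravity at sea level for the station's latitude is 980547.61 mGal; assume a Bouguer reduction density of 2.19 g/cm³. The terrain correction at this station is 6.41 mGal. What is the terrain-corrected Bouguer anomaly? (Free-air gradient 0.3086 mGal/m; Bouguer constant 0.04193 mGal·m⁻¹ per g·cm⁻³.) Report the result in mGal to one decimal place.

Free-air correction = 0.3086 × 1760.0 = 543.14 mGal
Free-air anomaly = 980134.48 − 980547.61 + (543.14) = 130.01 mGal
Bouguer slab correction = 0.04193 × 2.19 × 1760.0 = 161.61 mGal
Simple Bouguer anomaly = 130.01 − (161.61) = -31.60 mGal
Complete Bouguer anomaly = -31.60 + 6.41 = -25.19 mGal

-25.2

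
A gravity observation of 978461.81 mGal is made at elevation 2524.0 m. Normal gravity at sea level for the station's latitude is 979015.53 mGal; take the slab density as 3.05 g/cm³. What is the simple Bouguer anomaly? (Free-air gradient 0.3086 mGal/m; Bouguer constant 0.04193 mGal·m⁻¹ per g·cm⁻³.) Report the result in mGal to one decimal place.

-97.6

Free-air correction = 0.3086 × 2524.0 = 778.91 mGal
Free-air anomaly = 978461.81 − 979015.53 + (778.91) = 225.19 mGal
Bouguer slab correction = 0.04193 × 3.05 × 2524.0 = 322.79 mGal
Simple Bouguer anomaly = 225.19 − (322.79) = -97.60 mGal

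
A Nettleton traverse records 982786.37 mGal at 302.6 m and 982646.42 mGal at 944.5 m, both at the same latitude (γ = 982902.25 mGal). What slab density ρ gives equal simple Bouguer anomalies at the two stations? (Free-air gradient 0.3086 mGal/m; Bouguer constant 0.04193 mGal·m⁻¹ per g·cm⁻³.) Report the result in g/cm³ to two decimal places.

2.16

Δg_obs = 982646.42 − 982786.37 = -139.95 mGal over Δh = 944.5 − 302.6 = 641.9 m
Equal Bouguer anomalies ⇒ Δg_obs + (0.3086 − 0.04193ρ)·Δh = 0
0.3086 − 0.04193ρ = −Δg_obs/Δh = 0.21802
ρ = (0.3086 − 0.21802) / 0.04193 = 2.16 g/cm³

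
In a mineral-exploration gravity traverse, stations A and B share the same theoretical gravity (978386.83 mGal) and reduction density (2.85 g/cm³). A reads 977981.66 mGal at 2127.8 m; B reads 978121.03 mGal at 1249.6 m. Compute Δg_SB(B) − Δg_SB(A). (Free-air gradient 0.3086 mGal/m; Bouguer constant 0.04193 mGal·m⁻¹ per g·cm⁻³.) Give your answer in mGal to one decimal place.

Δg_SB(A) = 977981.66 − 978386.83 + 0.3086×2127.8 − 0.04193×2.85×2127.8 = -2.80 mGal
Δg_SB(B) = 978121.03 − 978386.83 + 0.3086×1249.6 − 0.04193×2.85×1249.6 = -29.50 mGal
Difference = -29.50 − (-2.80) = -26.70 mGal

-26.7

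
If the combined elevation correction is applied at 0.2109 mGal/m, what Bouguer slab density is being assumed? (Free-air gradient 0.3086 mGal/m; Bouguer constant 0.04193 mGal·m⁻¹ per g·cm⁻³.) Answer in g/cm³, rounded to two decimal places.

0.2109 = 0.3086 − 0.04193 × ρ
ρ = (0.3086 − 0.2109) / 0.04193 = 2.33 g/cm³

2.33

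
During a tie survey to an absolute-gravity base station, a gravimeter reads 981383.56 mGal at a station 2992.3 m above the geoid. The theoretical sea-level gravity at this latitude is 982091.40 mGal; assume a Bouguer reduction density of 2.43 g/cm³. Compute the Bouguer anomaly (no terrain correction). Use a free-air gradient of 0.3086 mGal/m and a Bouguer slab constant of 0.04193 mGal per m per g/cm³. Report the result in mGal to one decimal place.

Free-air correction = 0.3086 × 2992.3 = 923.42 mGal
Free-air anomaly = 981383.56 − 982091.40 + (923.42) = 215.58 mGal
Bouguer slab correction = 0.04193 × 2.43 × 2992.3 = 304.89 mGal
Simple Bouguer anomaly = 215.58 − (304.89) = -89.31 mGal

-89.3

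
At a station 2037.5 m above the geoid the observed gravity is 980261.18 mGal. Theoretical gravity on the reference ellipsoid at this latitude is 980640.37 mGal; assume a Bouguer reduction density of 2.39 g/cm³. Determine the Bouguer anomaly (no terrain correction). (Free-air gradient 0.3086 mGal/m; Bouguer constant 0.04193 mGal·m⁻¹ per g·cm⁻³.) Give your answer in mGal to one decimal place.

45.4

Free-air correction = 0.3086 × 2037.5 = 628.77 mGal
Free-air anomaly = 980261.18 − 980640.37 + (628.77) = 249.58 mGal
Bouguer slab correction = 0.04193 × 2.39 × 2037.5 = 204.18 mGal
Simple Bouguer anomaly = 249.58 − (204.18) = 45.40 mGal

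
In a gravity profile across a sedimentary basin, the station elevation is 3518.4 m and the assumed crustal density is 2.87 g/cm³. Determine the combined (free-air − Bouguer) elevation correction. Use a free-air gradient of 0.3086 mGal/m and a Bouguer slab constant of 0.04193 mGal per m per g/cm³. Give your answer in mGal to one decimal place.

Combined gradient = 0.3086 − 0.04193 × 2.87 = 0.1882609 mGal/m
Combined elevation correction = 0.1882609 × 3518.4 = 662.4 mGal

662.4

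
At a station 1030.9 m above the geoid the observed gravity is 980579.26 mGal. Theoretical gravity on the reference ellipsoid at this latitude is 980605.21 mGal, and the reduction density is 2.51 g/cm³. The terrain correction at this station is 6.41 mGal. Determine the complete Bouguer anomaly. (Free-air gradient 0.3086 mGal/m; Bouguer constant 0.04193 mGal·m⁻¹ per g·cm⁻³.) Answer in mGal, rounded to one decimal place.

Free-air correction = 0.3086 × 1030.9 = 318.14 mGal
Free-air anomaly = 980579.26 − 980605.21 + (318.14) = 292.19 mGal
Bouguer slab correction = 0.04193 × 2.51 × 1030.9 = 108.50 mGal
Simple Bouguer anomaly = 292.19 − (108.50) = 183.69 mGal
Complete Bouguer anomaly = 183.69 + 6.41 = 190.10 mGal

190.1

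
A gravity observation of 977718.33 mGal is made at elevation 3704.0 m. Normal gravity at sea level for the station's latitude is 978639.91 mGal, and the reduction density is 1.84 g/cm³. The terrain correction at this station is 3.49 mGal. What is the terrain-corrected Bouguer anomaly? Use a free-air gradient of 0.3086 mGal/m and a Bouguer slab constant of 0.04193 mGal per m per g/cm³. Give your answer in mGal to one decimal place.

-60.8

Free-air correction = 0.3086 × 3704.0 = 1143.05 mGal
Free-air anomaly = 977718.33 − 978639.91 + (1143.05) = 221.47 mGal
Bouguer slab correction = 0.04193 × 1.84 × 3704.0 = 285.77 mGal
Simple Bouguer anomaly = 221.47 − (285.77) = -64.30 mGal
Complete Bouguer anomaly = -64.30 + 3.49 = -60.81 mGal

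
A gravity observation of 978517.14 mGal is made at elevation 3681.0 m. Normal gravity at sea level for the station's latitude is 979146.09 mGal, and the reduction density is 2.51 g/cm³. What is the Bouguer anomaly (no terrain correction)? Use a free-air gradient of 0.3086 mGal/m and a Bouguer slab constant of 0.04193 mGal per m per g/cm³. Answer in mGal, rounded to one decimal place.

Free-air correction = 0.3086 × 3681.0 = 1135.96 mGal
Free-air anomaly = 978517.14 − 979146.09 + (1135.96) = 507.01 mGal
Bouguer slab correction = 0.04193 × 2.51 × 3681.0 = 387.40 mGal
Simple Bouguer anomaly = 507.01 − (387.40) = 119.61 mGal

119.6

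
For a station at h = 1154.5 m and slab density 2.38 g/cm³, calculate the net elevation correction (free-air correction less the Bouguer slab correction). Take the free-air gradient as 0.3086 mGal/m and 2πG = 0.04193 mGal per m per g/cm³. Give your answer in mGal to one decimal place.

Combined gradient = 0.3086 − 0.04193 × 2.38 = 0.2088066 mGal/m
Combined elevation correction = 0.2088066 × 1154.5 = 241.1 mGal

241.1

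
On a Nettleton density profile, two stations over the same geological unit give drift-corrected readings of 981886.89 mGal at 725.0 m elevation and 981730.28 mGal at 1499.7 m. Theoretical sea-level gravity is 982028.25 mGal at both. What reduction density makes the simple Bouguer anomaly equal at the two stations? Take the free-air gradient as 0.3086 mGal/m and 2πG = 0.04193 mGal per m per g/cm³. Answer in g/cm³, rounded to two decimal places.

2.54

Δg_obs = 981730.28 − 981886.89 = -156.61 mGal over Δh = 1499.7 − 725.0 = 774.7 m
Equal Bouguer anomalies ⇒ Δg_obs + (0.3086 − 0.04193ρ)·Δh = 0
0.3086 − 0.04193ρ = −Δg_obs/Δh = 0.20216
ρ = (0.3086 − 0.20216) / 0.04193 = 2.54 g/cm³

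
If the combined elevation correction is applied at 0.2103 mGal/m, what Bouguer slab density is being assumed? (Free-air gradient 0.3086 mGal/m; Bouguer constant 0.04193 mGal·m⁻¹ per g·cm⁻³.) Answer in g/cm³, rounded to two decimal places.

0.2103 = 0.3086 − 0.04193 × ρ
ρ = (0.3086 − 0.2103) / 0.04193 = 2.34 g/cm³

2.34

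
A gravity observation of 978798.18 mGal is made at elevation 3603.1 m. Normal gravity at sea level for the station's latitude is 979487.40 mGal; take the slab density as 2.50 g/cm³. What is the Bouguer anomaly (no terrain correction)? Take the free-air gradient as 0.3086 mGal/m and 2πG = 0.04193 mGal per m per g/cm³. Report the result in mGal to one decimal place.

45.0

Free-air correction = 0.3086 × 3603.1 = 1111.92 mGal
Free-air anomaly = 978798.18 − 979487.40 + (1111.92) = 422.70 mGal
Bouguer slab correction = 0.04193 × 2.50 × 3603.1 = 377.69 mGal
Simple Bouguer anomaly = 422.70 − (377.69) = 45.01 mGal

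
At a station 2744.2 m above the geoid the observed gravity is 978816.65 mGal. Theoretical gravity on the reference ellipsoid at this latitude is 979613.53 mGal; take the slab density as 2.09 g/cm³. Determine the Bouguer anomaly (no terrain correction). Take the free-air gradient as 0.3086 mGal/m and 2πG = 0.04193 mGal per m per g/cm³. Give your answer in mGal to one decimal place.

Free-air correction = 0.3086 × 2744.2 = 846.86 mGal
Free-air anomaly = 978816.65 − 979613.53 + (846.86) = 49.98 mGal
Bouguer slab correction = 0.04193 × 2.09 × 2744.2 = 240.48 mGal
Simple Bouguer anomaly = 49.98 − (240.48) = -190.50 mGal

-190.5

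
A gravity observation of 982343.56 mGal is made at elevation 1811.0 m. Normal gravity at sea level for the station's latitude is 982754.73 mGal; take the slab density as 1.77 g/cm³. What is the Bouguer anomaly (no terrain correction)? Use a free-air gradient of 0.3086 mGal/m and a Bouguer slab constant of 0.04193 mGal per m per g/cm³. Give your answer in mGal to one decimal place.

13.3

Free-air correction = 0.3086 × 1811.0 = 558.87 mGal
Free-air anomaly = 982343.56 − 982754.73 + (558.87) = 147.70 mGal
Bouguer slab correction = 0.04193 × 1.77 × 1811.0 = 134.41 mGal
Simple Bouguer anomaly = 147.70 − (134.41) = 13.29 mGal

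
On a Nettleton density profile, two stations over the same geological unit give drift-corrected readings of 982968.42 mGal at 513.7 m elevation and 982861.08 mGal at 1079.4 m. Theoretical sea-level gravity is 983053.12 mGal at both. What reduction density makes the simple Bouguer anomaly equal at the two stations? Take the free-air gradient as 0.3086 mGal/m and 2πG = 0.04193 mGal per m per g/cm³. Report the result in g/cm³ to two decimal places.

2.83

Δg_obs = 982861.08 − 982968.42 = -107.34 mGal over Δh = 1079.4 − 513.7 = 565.7 m
Equal Bouguer anomalies ⇒ Δg_obs + (0.3086 − 0.04193ρ)·Δh = 0
0.3086 − 0.04193ρ = −Δg_obs/Δh = 0.18975
ρ = (0.3086 − 0.18975) / 0.04193 = 2.83 g/cm³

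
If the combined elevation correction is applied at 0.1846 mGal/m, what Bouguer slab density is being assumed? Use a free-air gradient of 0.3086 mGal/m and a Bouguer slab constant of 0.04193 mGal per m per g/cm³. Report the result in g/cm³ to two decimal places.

0.1846 = 0.3086 − 0.04193 × ρ
ρ = (0.3086 − 0.1846) / 0.04193 = 2.96 g/cm³

2.96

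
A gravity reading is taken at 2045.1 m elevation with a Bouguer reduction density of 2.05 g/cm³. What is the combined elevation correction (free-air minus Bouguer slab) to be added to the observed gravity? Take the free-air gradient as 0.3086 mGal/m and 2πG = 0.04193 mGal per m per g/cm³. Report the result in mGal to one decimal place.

Combined gradient = 0.3086 − 0.04193 × 2.05 = 0.2226435 mGal/m
Combined elevation correction = 0.2226435 × 2045.1 = 455.3 mGal

455.3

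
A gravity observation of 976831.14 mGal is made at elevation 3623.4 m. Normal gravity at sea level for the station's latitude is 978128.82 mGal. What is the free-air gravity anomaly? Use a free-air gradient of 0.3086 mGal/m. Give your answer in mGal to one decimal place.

-179.5

Free-air correction = 0.3086 × 3623.4 = 1118.18 mGal
Free-air anomaly = 976831.14 − 978128.82 + (1118.18) = -179.50 mGal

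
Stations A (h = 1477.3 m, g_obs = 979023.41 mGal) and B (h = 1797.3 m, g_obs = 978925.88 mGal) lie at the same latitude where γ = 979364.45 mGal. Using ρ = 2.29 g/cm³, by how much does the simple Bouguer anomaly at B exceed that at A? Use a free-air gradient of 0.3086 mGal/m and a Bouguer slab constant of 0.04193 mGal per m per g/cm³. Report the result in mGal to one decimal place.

Δg_SB(A) = 979023.41 − 979364.45 + 0.3086×1477.3 − 0.04193×2.29×1477.3 = -27.00 mGal
Δg_SB(B) = 978925.88 − 979364.45 + 0.3086×1797.3 − 0.04193×2.29×1797.3 = -56.50 mGal
Difference = -56.50 − (-27.00) = -29.50 mGal

-29.5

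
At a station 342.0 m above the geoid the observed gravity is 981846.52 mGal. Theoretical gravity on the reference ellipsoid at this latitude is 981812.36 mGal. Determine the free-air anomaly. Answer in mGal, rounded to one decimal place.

139.7

Free-air correction = 0.3086 × 342.0 = 105.54 mGal
Free-air anomaly = 981846.52 − 981812.36 + (105.54) = 139.70 mGal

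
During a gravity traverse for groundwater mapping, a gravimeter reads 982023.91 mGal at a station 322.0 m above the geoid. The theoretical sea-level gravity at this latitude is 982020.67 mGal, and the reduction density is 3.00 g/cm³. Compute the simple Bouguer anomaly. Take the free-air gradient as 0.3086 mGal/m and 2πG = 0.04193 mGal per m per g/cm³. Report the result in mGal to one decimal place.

62.1

Free-air correction = 0.3086 × 322.0 = 99.37 mGal
Free-air anomaly = 982023.91 − 982020.67 + (99.37) = 102.61 mGal
Bouguer slab correction = 0.04193 × 3.00 × 322.0 = 40.50 mGal
Simple Bouguer anomaly = 102.61 − (40.50) = 62.11 mGal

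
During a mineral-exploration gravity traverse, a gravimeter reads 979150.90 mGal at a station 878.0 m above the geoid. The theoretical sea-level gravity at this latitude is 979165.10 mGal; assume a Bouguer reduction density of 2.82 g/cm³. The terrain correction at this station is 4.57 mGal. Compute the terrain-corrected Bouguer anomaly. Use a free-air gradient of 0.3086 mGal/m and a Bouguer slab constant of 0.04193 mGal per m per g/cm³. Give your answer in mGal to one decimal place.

157.5

Free-air correction = 0.3086 × 878.0 = 270.95 mGal
Free-air anomaly = 979150.90 − 979165.10 + (270.95) = 256.75 mGal
Bouguer slab correction = 0.04193 × 2.82 × 878.0 = 103.82 mGal
Simple Bouguer anomaly = 256.75 − (103.82) = 152.93 mGal
Complete Bouguer anomaly = 152.93 + 4.57 = 157.50 mGal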